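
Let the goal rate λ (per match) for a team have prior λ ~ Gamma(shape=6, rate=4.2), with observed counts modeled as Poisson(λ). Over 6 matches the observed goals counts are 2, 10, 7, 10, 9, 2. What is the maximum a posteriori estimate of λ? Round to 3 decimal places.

λ̂_MAP = 4.412

Σxᵢ = 2+10+7+10+9+2 = 40, with n = 6.
Posterior ∝ λ^5e^(−4.2λ) · λ^40e^(−6λ) = λ^45e^(−10.2λ), i.e. Gamma(shape=46, rate=10.2).
The mode of a Gamma(a, b) with a ≥ 1 (shape–rate) is (a−1)/b = 45/10.2 ≈ 4.412.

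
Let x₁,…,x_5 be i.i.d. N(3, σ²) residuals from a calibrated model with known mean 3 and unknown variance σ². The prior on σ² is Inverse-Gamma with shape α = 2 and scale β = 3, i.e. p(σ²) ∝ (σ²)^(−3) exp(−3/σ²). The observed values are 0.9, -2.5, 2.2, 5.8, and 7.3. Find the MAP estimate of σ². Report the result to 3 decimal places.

Sum of squared deviations about the known mean: SS = (0.9−3)² + (-2.5−3)² + (2.2−3)² + (5.8−3)² + (7.3−3)² = 61.63.
The Normal likelihood contributes (σ²)^(−n/2) exp(−SS/(2σ²)), so the posterior is Inverse-Gamma(α + n/2, β + SS/2) = Inverse-Gamma(4.5, 33.815).
The mode of Inverse-Gamma(a, b) is b/(a+1) = 33.815/5.5 ≈ 6.148.

σ̂²_MAP = 6.148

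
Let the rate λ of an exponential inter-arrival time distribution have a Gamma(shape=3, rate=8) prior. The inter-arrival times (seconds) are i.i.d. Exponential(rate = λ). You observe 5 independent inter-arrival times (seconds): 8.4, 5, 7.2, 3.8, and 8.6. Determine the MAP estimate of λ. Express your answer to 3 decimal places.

λ̂_MAP = 0.171

The Exponential(rate=λ) likelihood is ∝ λ^n e^(−λΣtᵢ). Here n = 5 and Σtᵢ = 8.4 + 5 + 7.2 + 3.8 + 8.6 = 33.
Posterior ∝ λ^2e^(−8λ) · λ^5e^(−33λ) = λ^7e^(−41λ), i.e. Gamma(8, 41).
Mode = (a−1)/b = 7/41 ≈ 0.171.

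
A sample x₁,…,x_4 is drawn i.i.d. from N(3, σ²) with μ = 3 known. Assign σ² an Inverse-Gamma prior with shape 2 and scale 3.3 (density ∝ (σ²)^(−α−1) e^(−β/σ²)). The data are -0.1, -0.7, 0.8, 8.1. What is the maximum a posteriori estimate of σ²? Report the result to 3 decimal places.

σ̂²_MAP = 6.075

Sum of squared deviations about the known mean: SS = (-0.1−3)² + (-0.7−3)² + (0.8−3)² + (8.1−3)² = 54.15.
The Normal likelihood contributes (σ²)^(−n/2) exp(−SS/(2σ²)), so the posterior is Inverse-Gamma(α + n/2, β + SS/2) = Inverse-Gamma(4, 30.375).
The mode of Inverse-Gamma(a, b) is b/(a+1) = 30.375/5 ≈ 6.075.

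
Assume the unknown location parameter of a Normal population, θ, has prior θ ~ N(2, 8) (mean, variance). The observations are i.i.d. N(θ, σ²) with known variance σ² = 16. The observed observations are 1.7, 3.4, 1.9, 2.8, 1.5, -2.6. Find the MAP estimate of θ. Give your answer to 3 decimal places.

θ̂_MAP = 1.588

n = 6; x̄ = (1.7 + 3.4 + 1.9 + 2.8 + 1.5 + (-2.6))/6 = 8.7/6 = 1.45.
For a Normal prior and Normal likelihood with known variance, the posterior is Normal; its mode equals its mean, the precision-weighted average.
Prior precision 1/σ₀² = 1/8 = 0.125; data precision n/σ² = 6/16 = 0.375.
θ̂ = (0.125·2 + 0.375·1.45) / (0.125 + 0.375) = 0.79375/0.5 = 1.5875 ≈ 1.588.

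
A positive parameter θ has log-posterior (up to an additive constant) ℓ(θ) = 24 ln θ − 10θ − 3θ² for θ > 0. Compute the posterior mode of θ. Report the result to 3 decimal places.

θ̂_MAP = 1.333

ℓ'(θ) = 24/θ − 10 − 6θ. Setting this to zero and multiplying by θ: 6θ² + 10θ − 24 = 0.
θ = (−10 + √(10² + 4·6·24)) / (2·6) = (−10 + √676) / 12 = (−10 + 26)/12 = 4/3.
ℓ''(θ) = −24/θ² − 6 < 0, confirming a maximum.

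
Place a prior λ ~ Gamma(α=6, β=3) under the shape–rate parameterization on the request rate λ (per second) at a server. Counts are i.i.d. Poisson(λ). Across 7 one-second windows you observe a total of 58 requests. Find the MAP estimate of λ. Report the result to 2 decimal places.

Σxᵢ = 58, n = 7.
Posterior ∝ λ^5e^(−3λ) · λ^58e^(−7λ) = λ^63e^(−10λ), i.e. Gamma(shape=64, rate=10).
The mode of a Gamma(a, b) with a ≥ 1 (shape–rate) is (a−1)/b = 63/10 ≈ 6.30.

λ̂_MAP = 6.30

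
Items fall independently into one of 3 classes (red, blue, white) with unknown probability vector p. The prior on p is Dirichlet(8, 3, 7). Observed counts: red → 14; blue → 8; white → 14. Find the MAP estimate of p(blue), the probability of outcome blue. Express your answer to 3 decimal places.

MAP estimate of p(blue) = 0.196

The posterior is Dirichlet(αᵢ + nᵢ) = Dirichlet(22, 11, 21).
For a Dirichlet(a₁,…,a_K) with all aᵢ > 1, the mode has j-th component (aⱼ − 1)/(Σaᵢ − K).
Here Σaᵢ = 54 and K = 3, so p(blue) = (11 − 1)/(54 − 3) = 10/51 ≈ 0.196.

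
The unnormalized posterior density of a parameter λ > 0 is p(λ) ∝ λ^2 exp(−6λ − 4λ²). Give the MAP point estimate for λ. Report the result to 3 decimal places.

ℓ'(λ) = 2/λ − 6 − 8λ. Setting this to zero and multiplying by λ: 8λ² + 6λ − 2 = 0.
λ = (−6 + √(6² + 4·8·2)) / (2·8) = (−6 + √100) / 16 = (−6 + 10)/16 = 1/4.
ℓ''(λ) = −2/λ² − 8 < 0, confirming a maximum.

λ̂_MAP = 0.250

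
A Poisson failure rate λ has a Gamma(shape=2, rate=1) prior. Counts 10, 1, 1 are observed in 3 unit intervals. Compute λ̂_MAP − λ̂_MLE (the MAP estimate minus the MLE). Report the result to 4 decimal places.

Σxᵢ = 12. Posterior is Gamma(14, 4); MAP = (14−1)/4 = 13/4 ≈ 3.25000.
MLE = x̄ = 12/3 ≈ 4.00000.
Difference = 13/4 − 12/3 = -3/4 ≈ -0.7500.

MAP − MLE = -0.7500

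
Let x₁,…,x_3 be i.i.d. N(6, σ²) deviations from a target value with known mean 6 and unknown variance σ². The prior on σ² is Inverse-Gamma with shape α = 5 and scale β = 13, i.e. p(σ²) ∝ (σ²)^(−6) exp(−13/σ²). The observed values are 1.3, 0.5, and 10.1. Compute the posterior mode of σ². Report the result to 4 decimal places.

Sum of squared deviations about the known mean: SS = (1.3−6)² + (0.5−6)² + (10.1−6)² = 69.15.
The Normal likelihood contributes (σ²)^(−n/2) exp(−SS/(2σ²)), so the posterior is Inverse-Gamma(α + n/2, β + SS/2) = Inverse-Gamma(6.5, 47.575).
The mode of Inverse-Gamma(a, b) is b/(a+1) = 47.575/7.5 ≈ 6.3433.

σ̂²_MAP = 6.3433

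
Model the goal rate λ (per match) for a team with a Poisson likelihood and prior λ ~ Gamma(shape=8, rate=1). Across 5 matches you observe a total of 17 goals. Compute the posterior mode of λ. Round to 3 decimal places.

Σxᵢ = 17, n = 5.
Posterior ∝ λ^7e^(−1λ) · λ^17e^(−5λ) = λ^24e^(−6λ), i.e. Gamma(shape=25, rate=6).
The mode of a Gamma(a, b) with a ≥ 1 (shape–rate) is (a−1)/b = 24/6 ≈ 4.000.

λ̂_MAP = 4.000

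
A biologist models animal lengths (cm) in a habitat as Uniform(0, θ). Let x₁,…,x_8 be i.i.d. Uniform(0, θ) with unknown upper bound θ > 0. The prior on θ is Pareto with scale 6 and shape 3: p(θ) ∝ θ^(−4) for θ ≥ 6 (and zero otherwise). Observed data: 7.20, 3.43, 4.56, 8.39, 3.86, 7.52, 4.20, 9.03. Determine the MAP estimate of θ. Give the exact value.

θ̂_MAP = 9.03

The Uniform(0, θ) likelihood is θ^(−n) for θ ≥ max(xᵢ), zero otherwise. Here max(xᵢ) = 9.03.
Posterior ∝ θ^(−4) · θ^(−8) = θ^(−12) on θ ≥ max(6, 9.03) = 9.03.
This density is strictly decreasing in θ, so the posterior mode lies at the lower boundary of the support.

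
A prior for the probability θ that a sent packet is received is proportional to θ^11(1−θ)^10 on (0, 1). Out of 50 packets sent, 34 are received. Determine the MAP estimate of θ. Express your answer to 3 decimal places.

θ̂_MAP = 0.634

The prior density ∝ θ^11(1−θ)^10 is the kernel of Beta(12, 11).
Data: 34 successes in 50 trials. The binomial likelihood contributes θ^34(1−θ)^16, so the posterior is Beta(12+34, 11+16) = Beta(46, 27).
For Beta(a, b) with a, b > 1 the mode is (a−1)/(a+b−2) = 45/71 ≈ 0.634.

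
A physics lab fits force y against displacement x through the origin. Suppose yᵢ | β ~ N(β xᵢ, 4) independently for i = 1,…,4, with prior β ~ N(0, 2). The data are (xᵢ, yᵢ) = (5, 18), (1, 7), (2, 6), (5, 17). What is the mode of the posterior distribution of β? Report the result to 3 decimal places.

log p(β | y) = −Σ(yᵢ − βxᵢ)²/(2·4) − β²/(2·2) + const.
Setting the derivative to zero: Σxᵢ(yᵢ − βxᵢ)/4 − β/2 = 0, so β = Σxᵢyᵢ / (Σxᵢ² + σ²/τ²).
Σxᵢyᵢ = 5·18 + 1·7 + 2·6 + 5·17 = 194; Σxᵢ² = 55; σ²/τ² = 2.
β̂_MAP = 194 / (55 + 2) = 194/57 ≈ 3.404.

β̂_MAP = 3.404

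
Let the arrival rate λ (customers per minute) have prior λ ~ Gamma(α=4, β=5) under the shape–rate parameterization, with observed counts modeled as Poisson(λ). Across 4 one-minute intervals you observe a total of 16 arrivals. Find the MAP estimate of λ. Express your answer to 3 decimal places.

Σxᵢ = 16, n = 4.
Posterior ∝ λ^3e^(−5λ) · λ^16e^(−4λ) = λ^19e^(−9λ), i.e. Gamma(shape=20, rate=9).
The mode of a Gamma(a, b) with a ≥ 1 (shape–rate) is (a−1)/b = 19/9 ≈ 2.111.

λ̂_MAP = 2.111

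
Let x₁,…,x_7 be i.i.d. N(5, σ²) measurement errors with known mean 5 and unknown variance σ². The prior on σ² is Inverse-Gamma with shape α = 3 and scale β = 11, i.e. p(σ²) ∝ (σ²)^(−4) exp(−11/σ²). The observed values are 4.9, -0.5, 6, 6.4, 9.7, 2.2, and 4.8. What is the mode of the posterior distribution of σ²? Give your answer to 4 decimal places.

σ̂²_MAP = 5.6793

Sum of squared deviations about the known mean: SS = (4.9−5)² + (-0.5−5)² + (6−5)² + (6.4−5)² + (9.7−5)² + (2.2−5)² + (4.8−5)² = 63.19.
The Normal likelihood contributes (σ²)^(−n/2) exp(−SS/(2σ²)), so the posterior is Inverse-Gamma(α + n/2, β + SS/2) = Inverse-Gamma(6.5, 42.595).
The mode of Inverse-Gamma(a, b) is b/(a+1) = 42.595/7.5 ≈ 5.6793.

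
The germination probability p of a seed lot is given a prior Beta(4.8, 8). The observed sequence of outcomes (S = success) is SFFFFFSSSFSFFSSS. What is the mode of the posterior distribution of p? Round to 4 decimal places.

p̂_MAP = 0.4403

Prior: Beta(4.8, 8).
Data: 8 successes in 16 trials (from the sequence). The binomial likelihood contributes p^8(1−p)^8, so the posterior is Beta(4.8+8, 8+8) = Beta(12.8, 16).
For Beta(a, b) with a, b > 1 the mode is (a−1)/(a+b−2) = 11.8/26.8 ≈ 0.4403.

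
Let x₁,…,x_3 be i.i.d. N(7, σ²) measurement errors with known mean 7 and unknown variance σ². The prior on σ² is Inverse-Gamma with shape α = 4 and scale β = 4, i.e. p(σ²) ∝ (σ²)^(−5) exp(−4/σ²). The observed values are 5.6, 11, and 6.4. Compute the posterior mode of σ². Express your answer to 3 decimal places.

Sum of squared deviations about the known mean: SS = (5.6−7)² + (11−7)² + (6.4−7)² = 18.32.
The Normal likelihood contributes (σ²)^(−n/2) exp(−SS/(2σ²)), so the posterior is Inverse-Gamma(α + n/2, β + SS/2) = Inverse-Gamma(5.5, 13.16).
The mode of Inverse-Gamma(a, b) is b/(a+1) = 13.16/6.5 ≈ 2.025.

σ̂²_MAP = 2.025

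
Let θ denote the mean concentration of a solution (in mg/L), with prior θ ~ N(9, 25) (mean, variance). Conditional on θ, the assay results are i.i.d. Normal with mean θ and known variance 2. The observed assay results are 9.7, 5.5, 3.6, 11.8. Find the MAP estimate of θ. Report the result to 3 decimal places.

n = 4; x̄ = (9.7 + 5.5 + 3.6 + 11.8)/4 = 30.6/4 = 7.65.
For a Normal prior and Normal likelihood with known variance, the posterior is Normal; its mode equals its mean, the precision-weighted average.
Prior precision 1/σ₀² = 1/25 = 0.04; data precision n/σ² = 4/2 = 2.
θ̂ = (0.04·9 + 2·7.65) / (0.04 + 2) = 15.66/2.04 = 261/34 ≈ 7.676.

θ̂_MAP = 7.676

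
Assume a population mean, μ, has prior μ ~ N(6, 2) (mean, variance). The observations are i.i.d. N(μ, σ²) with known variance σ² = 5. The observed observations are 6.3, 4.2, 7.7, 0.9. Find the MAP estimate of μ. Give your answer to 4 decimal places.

μ̂_MAP = 5.2462

n = 4; x̄ = (6.3 + 4.2 + 7.7 + 0.9)/4 = 19.1/4 = 4.775.
For a Normal prior and Normal likelihood with known variance, the posterior is Normal; its mode equals its mean, the precision-weighted average.
Prior precision 1/σ₀² = 1/2 = 0.5; data precision n/σ² = 4/5 = 0.8.
μ̂ = (0.5·6 + 0.8·4.775) / (0.5 + 0.8) = 6.82/1.3 = 341/65 ≈ 5.2462.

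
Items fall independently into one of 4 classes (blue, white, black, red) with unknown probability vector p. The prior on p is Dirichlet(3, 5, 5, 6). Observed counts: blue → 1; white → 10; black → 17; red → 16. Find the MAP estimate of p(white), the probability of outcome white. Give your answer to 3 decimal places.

MAP estimate of p(white) = 0.237

The posterior is Dirichlet(αᵢ + nᵢ) = Dirichlet(4, 15, 22, 22).
For a Dirichlet(a₁,…,a_K) with all aᵢ > 1, the mode has j-th component (aⱼ − 1)/(Σaᵢ − K).
Here Σaᵢ = 63 and K = 4, so p(white) = (15 − 1)/(63 − 4) = 14/59 ≈ 0.237.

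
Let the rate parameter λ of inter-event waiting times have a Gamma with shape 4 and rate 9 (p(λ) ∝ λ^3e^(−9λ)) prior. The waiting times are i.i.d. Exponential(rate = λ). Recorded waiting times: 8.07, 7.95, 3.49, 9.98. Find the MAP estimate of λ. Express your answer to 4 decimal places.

The Exponential(rate=λ) likelihood is ∝ λ^n e^(−λΣtᵢ). Here n = 4 and Σtᵢ = 8.07 + 7.95 + 3.49 + 9.98 = 29.49.
Posterior ∝ λ^3e^(−9λ) · λ^4e^(−29.49λ) = λ^7e^(−38.49λ), i.e. Gamma(8, 38.49).
Mode = (a−1)/b = 7/38.49 ≈ 0.1819.

λ̂_MAP = 0.1819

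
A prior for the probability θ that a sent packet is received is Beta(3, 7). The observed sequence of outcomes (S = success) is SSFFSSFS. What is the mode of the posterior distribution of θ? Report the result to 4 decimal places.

θ̂_MAP = 0.4375

Prior: Beta(3, 7).
Data: 5 successes in 8 trials (from the sequence). The binomial likelihood contributes θ^5(1−θ)^3, so the posterior is Beta(3+5, 7+3) = Beta(8, 10).
For Beta(a, b) with a, b > 1 the mode is (a−1)/(a+b−2) = 7/16 ≈ 0.4375.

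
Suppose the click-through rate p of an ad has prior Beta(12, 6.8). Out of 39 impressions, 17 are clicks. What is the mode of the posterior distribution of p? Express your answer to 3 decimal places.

Prior: Beta(12, 6.8).
Data: 17 successes in 39 trials. The binomial likelihood contributes p^17(1−p)^22, so the posterior is Beta(12+17, 6.8+22) = Beta(29, 28.8).
For Beta(a, b) with a, b > 1 the mode is (a−1)/(a+b−2) = 28/55.8 ≈ 0.502.

p̂_MAP = 0.502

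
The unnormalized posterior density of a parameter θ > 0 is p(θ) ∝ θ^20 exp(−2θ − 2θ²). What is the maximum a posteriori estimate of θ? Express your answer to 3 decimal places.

ℓ'(θ) = 20/θ − 2 − 4θ. Setting this to zero and multiplying by θ: 4θ² + 2θ − 20 = 0.
θ = (−2 + √(2² + 4·4·20)) / (2·4) = (−2 + √324) / 8 = (−2 + 18)/8 = 2.
ℓ''(θ) = −20/θ² − 4 < 0, confirming a maximum.

θ̂_MAP = 2.000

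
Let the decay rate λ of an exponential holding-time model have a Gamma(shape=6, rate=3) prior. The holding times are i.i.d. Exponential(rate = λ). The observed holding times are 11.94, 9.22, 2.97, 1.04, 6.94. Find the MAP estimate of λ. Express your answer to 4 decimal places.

The Exponential(rate=λ) likelihood is ∝ λ^n e^(−λΣtᵢ). Here n = 5 and Σtᵢ = 11.94 + 9.22 + 2.97 + 1.04 + 6.94 = 32.11.
Posterior ∝ λ^5e^(−3λ) · λ^5e^(−32.11λ) = λ^10e^(−35.11λ), i.e. Gamma(11, 35.11).
Mode = (a−1)/b = 10/35.11 ≈ 0.2848.

λ̂_MAP = 0.2848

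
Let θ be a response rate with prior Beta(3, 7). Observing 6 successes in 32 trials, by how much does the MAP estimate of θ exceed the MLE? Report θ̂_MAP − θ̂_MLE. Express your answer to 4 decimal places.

MAP − MLE = 0.0125

Posterior is Beta(9, 33); MAP = (9−1)/(42−2) = 8/40 ≈ 0.20000.
MLE ignores the prior: θ̂_MLE = k/n = 6/32 ≈ 0.18750.
Difference = 8/40 − 6/32 = 1/80 ≈ 0.0125.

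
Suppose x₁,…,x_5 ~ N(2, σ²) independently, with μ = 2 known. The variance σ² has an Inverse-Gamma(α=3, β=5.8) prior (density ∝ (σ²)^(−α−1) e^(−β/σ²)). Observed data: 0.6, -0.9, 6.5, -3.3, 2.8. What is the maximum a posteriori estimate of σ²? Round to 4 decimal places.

σ̂²_MAP = 5.4577

Sum of squared deviations about the known mean: SS = (0.6−2)² + (-0.9−2)² + (6.5−2)² + (-3.3−2)² + (2.8−2)² = 59.35.
The Normal likelihood contributes (σ²)^(−n/2) exp(−SS/(2σ²)), so the posterior is Inverse-Gamma(α + n/2, β + SS/2) = Inverse-Gamma(5.5, 35.475).
The mode of Inverse-Gamma(a, b) is b/(a+1) = 35.475/6.5 ≈ 5.4577.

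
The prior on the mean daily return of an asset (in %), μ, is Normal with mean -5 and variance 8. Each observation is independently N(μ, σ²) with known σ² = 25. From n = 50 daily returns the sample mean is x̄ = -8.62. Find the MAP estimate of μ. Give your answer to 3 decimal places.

n = 50, x̄ = -8.62.
For a Normal prior and Normal likelihood with known variance, the posterior is Normal; its mode equals its mean, the precision-weighted average.
Prior precision 1/σ₀² = 1/8 = 0.125; data precision n/σ² = 50/25 = 2.
μ̂ = (0.125·(-5) + 2·(-8.62)) / (0.125 + 2) = (-17.865)/2.125 = -3573/425 ≈ -8.407.

μ̂_MAP = -8.407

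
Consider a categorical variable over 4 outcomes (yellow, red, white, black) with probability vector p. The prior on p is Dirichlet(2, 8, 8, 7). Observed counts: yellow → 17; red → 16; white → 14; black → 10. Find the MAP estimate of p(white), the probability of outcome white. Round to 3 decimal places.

The posterior is Dirichlet(αᵢ + nᵢ) = Dirichlet(19, 24, 22, 17).
For a Dirichlet(a₁,…,a_K) with all aᵢ > 1, the mode has j-th component (aⱼ − 1)/(Σaᵢ − K).
Here Σaᵢ = 82 and K = 4, so p(white) = (22 − 1)/(82 − 4) = 21/78 ≈ 0.269.

MAP estimate of p(white) = 0.269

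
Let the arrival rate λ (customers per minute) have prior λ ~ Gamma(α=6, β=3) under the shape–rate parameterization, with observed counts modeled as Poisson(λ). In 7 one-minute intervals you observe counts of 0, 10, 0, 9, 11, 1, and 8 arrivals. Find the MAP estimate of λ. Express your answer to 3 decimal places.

λ̂_MAP = 4.400

Σxᵢ = 0+10+0+9+11+1+8 = 39, with n = 7.
Posterior ∝ λ^5e^(−3λ) · λ^39e^(−7λ) = λ^44e^(−10λ), i.e. Gamma(shape=45, rate=10).
The mode of a Gamma(a, b) with a ≥ 1 (shape–rate) is (a−1)/b = 44/10 ≈ 4.400.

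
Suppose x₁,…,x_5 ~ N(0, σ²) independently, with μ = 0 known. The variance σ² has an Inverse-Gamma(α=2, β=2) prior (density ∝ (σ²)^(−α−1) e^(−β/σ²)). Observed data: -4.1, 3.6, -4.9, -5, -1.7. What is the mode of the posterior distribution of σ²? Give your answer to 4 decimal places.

Sum of squared deviations about the known mean: SS = (-4.1−0)² + (3.6−0)² + (-4.9−0)² + (-5−0)² + (-1.7−0)² = 81.67.
The Normal likelihood contributes (σ²)^(−n/2) exp(−SS/(2σ²)), so the posterior is Inverse-Gamma(α + n/2, β + SS/2) = Inverse-Gamma(4.5, 42.835).
The mode of Inverse-Gamma(a, b) is b/(a+1) = 42.835/5.5 ≈ 7.7882.

σ̂²_MAP = 7.7882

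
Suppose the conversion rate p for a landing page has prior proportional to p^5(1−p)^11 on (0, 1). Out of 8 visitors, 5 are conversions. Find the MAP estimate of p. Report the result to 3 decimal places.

p̂_MAP = 0.417

The prior density ∝ p^5(1−p)^11 is the kernel of Beta(6, 12).
Data: 5 successes in 8 trials. The binomial likelihood contributes p^5(1−p)^3, so the posterior is Beta(6+5, 12+3) = Beta(11, 15).
For Beta(a, b) with a, b > 1 the mode is (a−1)/(a+b−2) = 10/24 ≈ 0.417.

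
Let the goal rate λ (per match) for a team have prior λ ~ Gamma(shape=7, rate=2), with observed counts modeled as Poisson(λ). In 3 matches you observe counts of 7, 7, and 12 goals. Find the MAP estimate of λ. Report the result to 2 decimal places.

Σxᵢ = 7+7+12 = 26, with n = 3.
Posterior ∝ λ^6e^(−2λ) · λ^26e^(−3λ) = λ^32e^(−5λ), i.e. Gamma(shape=33, rate=5).
The mode of a Gamma(a, b) with a ≥ 1 (shape–rate) is (a−1)/b = 32/5 ≈ 6.40.

λ̂_MAP = 6.40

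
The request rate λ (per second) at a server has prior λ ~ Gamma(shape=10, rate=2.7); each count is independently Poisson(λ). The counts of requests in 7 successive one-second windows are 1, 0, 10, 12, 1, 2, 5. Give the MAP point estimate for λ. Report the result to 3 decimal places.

λ̂_MAP = 4.124

Σxᵢ = 1+0+10+12+1+2+5 = 31, with n = 7.
Posterior ∝ λ^9e^(−2.7λ) · λ^31e^(−7λ) = λ^40e^(−9.7λ), i.e. Gamma(shape=41, rate=9.7).
The mode of a Gamma(a, b) with a ≥ 1 (shape–rate) is (a−1)/b = 40/9.7 ≈ 4.124.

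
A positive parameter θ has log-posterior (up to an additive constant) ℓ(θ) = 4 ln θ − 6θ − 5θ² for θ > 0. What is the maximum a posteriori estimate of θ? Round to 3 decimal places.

ℓ'(θ) = 4/θ − 6 − 10θ. Setting this to zero and multiplying by θ: 10θ² + 6θ − 4 = 0.
θ = (−6 + √(6² + 4·10·4)) / (2·10) = (−6 + √196) / 20 = (−6 + 14)/20 = 2/5.
ℓ''(θ) = −4/θ² − 10 < 0, confirming a maximum.

θ̂_MAP = 0.400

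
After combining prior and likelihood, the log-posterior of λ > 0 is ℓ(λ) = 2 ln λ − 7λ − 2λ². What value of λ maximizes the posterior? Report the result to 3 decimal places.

ℓ'(λ) = 2/λ − 7 − 4λ. Setting this to zero and multiplying by λ: 4λ² + 7λ − 2 = 0.
λ = (−7 + √(7² + 4·4·2)) / (2·4) = (−7 + √81) / 8 = (−7 + 9)/8 = 1/4.
ℓ''(λ) = −2/λ² − 4 < 0, confirming a maximum.

λ̂_MAP = 0.250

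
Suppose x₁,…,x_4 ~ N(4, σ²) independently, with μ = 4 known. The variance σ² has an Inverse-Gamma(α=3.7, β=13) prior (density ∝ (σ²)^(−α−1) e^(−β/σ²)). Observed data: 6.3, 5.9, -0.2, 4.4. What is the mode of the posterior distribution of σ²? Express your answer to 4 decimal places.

Sum of squared deviations about the known mean: SS = (6.3−4)² + (5.9−4)² + (-0.2−4)² + (4.4−4)² = 26.7.
The Normal likelihood contributes (σ²)^(−n/2) exp(−SS/(2σ²)), so the posterior is Inverse-Gamma(α + n/2, β + SS/2) = Inverse-Gamma(5.7, 26.35).
The mode of Inverse-Gamma(a, b) is b/(a+1) = 26.35/6.7 ≈ 3.9328.

σ̂²_MAP = 3.9328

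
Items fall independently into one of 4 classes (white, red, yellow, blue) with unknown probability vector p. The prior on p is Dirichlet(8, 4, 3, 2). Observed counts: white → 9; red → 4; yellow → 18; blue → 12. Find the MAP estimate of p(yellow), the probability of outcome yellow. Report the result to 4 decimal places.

The posterior is Dirichlet(αᵢ + nᵢ) = Dirichlet(17, 8, 21, 14).
For a Dirichlet(a₁,…,a_K) with all aᵢ > 1, the mode has j-th component (aⱼ − 1)/(Σaᵢ − K).
Here Σaᵢ = 60 and K = 4, so p(yellow) = (21 − 1)/(60 − 4) = 20/56 ≈ 0.3571.

MAP estimate of p(yellow) = 0.3571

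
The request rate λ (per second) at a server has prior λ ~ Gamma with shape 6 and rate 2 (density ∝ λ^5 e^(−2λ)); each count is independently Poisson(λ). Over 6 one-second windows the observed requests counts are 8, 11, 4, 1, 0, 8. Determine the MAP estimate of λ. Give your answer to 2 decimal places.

Σxᵢ = 8+11+4+1+0+8 = 32, with n = 6.
Posterior ∝ λ^5e^(−2λ) · λ^32e^(−6λ) = λ^37e^(−8λ), i.e. Gamma(shape=38, rate=8).
The mode of a Gamma(a, b) with a ≥ 1 (shape–rate) is (a−1)/b = 37/8 ≈ 4.63.

λ̂_MAP = 4.63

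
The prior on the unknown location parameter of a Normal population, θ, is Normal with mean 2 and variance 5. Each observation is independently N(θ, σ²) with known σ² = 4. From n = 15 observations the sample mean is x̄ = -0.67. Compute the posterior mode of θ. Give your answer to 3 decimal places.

θ̂_MAP = -0.535

n = 15, x̄ = -0.67.
For a Normal prior and Normal likelihood with known variance, the posterior is Normal; its mode equals its mean, the precision-weighted average.
Prior precision 1/σ₀² = 1/5 = 0.2; data precision n/σ² = 15/4 = 3.75.
θ̂ = (0.2·2 + 3.75·(-0.67)) / (0.2 + 3.75) = (-2.1125)/3.95 = -169/316 ≈ -0.535.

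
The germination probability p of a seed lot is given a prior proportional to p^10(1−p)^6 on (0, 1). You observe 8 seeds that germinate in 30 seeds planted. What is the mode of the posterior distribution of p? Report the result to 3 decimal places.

p̂_MAP = 0.391

The prior density ∝ p^10(1−p)^6 is the kernel of Beta(11, 7).
Data: 8 successes in 30 trials. The binomial likelihood contributes p^8(1−p)^22, so the posterior is Beta(11+8, 7+22) = Beta(19, 29).
For Beta(a, b) with a, b > 1 the mode is (a−1)/(a+b−2) = 18/46 ≈ 0.391.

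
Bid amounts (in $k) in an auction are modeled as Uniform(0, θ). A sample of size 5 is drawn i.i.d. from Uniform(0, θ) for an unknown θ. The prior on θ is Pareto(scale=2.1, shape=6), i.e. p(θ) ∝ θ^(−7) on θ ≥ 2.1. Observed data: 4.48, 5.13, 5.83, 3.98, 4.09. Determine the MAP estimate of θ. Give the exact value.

The Uniform(0, θ) likelihood is θ^(−n) for θ ≥ max(xᵢ), zero otherwise. Here max(xᵢ) = 5.83.
Posterior ∝ θ^(−7) · θ^(−5) = θ^(−12) on θ ≥ max(2.1, 5.83) = 5.83.
This density is strictly decreasing in θ, so the posterior mode lies at the lower boundary of the support.

θ̂_MAP = 5.83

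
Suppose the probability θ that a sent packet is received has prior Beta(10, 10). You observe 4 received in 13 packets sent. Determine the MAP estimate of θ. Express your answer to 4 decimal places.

Prior: Beta(10, 10).
Data: 4 successes in 13 trials. The binomial likelihood contributes θ^4(1−θ)^9, so the posterior is Beta(10+4, 10+9) = Beta(14, 19).
For Beta(a, b) with a, b > 1 the mode is (a−1)/(a+b−2) = 13/31 ≈ 0.4194.

θ̂_MAP = 0.4194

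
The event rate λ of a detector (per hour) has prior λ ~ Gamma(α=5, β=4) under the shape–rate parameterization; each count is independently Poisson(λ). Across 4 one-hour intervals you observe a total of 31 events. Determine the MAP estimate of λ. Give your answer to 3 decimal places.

λ̂_MAP = 4.375

Σxᵢ = 31, n = 4.
Posterior ∝ λ^4e^(−4λ) · λ^31e^(−4λ) = λ^35e^(−8λ), i.e. Gamma(shape=36, rate=8).
The mode of a Gamma(a, b) with a ≥ 1 (shape–rate) is (a−1)/b = 35/8 ≈ 4.375.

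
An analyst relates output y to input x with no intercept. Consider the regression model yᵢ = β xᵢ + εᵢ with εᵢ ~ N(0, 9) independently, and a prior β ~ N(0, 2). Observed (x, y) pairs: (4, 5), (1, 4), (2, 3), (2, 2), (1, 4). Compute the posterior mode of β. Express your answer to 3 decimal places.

β̂_MAP = 1.246

log p(β | y) = −Σ(yᵢ − βxᵢ)²/(2·9) − β²/(2·2) + const.
Setting the derivative to zero: Σxᵢ(yᵢ − βxᵢ)/9 − β/2 = 0, so β = Σxᵢyᵢ / (Σxᵢ² + σ²/τ²).
Σxᵢyᵢ = 4·5 + 1·4 + 2·3 + 2·2 + 1·4 = 38; Σxᵢ² = 26; σ²/τ² = 4.5.
β̂_MAP = 38 / (26 + 4.5) = 38/30.5 ≈ 1.246.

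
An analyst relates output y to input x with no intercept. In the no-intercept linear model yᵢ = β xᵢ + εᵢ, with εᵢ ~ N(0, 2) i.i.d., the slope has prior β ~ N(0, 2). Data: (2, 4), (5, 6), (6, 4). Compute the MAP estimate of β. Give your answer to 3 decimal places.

β̂_MAP = 0.939

log p(β | y) = −Σ(yᵢ − βxᵢ)²/(2·2) − β²/(2·2) + const.
Setting the derivative to zero: Σxᵢ(yᵢ − βxᵢ)/2 − β/2 = 0, so β = Σxᵢyᵢ / (Σxᵢ² + σ²/τ²).
Σxᵢyᵢ = 2·4 + 5·6 + 6·4 = 62; Σxᵢ² = 65; σ²/τ² = 1.
β̂_MAP = 62 / (65 + 1) = 62/66 ≈ 0.939.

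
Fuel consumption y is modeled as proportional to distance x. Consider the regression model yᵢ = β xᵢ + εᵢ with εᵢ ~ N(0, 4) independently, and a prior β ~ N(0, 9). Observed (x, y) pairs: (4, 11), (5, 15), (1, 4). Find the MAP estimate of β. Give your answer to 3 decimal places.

β̂_MAP = 2.898

log p(β | y) = −Σ(yᵢ − βxᵢ)²/(2·4) − β²/(2·9) + const.
Setting the derivative to zero: Σxᵢ(yᵢ − βxᵢ)/4 − β/9 = 0, so β = Σxᵢyᵢ / (Σxᵢ² + σ²/τ²).
Σxᵢyᵢ = 4·11 + 5·15 + 1·4 = 123; Σxᵢ² = 42; σ²/τ² = 4/9.
β̂_MAP = 123 / (42 + 4/9) = 123/(382/9) = 1107/382 ≈ 2.898.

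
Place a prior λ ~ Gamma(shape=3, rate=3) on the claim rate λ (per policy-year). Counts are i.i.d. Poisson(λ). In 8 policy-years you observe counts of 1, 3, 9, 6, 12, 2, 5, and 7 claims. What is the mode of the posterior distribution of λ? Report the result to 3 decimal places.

λ̂_MAP = 4.273

Σxᵢ = 1+3+9+6+12+2+5+7 = 45, with n = 8.
Posterior ∝ λ^2e^(−3λ) · λ^45e^(−8λ) = λ^47e^(−11λ), i.e. Gamma(shape=48, rate=11).
The mode of a Gamma(a, b) with a ≥ 1 (shape–rate) is (a−1)/b = 47/11 ≈ 4.273.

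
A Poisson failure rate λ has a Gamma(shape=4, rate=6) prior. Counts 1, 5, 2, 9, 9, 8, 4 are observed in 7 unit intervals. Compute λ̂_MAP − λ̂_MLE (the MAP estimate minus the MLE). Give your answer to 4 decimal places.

Σxᵢ = 38. Posterior is Gamma(42, 13); MAP = (42−1)/13 = 41/13 ≈ 3.15385.
MLE = x̄ = 38/7 ≈ 5.42857.
Difference = 41/13 − 38/7 = -207/91 ≈ -2.2747.

MAP − MLE = -2.2747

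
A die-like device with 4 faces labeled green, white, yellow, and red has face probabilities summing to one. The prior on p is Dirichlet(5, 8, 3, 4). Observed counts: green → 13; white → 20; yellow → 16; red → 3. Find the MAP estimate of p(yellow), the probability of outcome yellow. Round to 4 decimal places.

MAP estimate of p(yellow) = 0.2647

The posterior is Dirichlet(αᵢ + nᵢ) = Dirichlet(18, 28, 19, 7).
For a Dirichlet(a₁,…,a_K) with all aᵢ > 1, the mode has j-th component (aⱼ − 1)/(Σaᵢ − K).
Here Σaᵢ = 72 and K = 4, so p(yellow) = (19 − 1)/(72 − 4) = 18/68 ≈ 0.2647.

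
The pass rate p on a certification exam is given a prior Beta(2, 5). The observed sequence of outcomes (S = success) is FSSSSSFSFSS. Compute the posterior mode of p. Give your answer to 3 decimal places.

Prior: Beta(2, 5).
Data: 8 successes in 11 trials (from the sequence). The binomial likelihood contributes p^8(1−p)^3, so the posterior is Beta(2+8, 5+3) = Beta(10, 8).
For Beta(a, b) with a, b > 1 the mode is (a−1)/(a+b−2) = 9/16 ≈ 0.563.

p̂_MAP = 0.563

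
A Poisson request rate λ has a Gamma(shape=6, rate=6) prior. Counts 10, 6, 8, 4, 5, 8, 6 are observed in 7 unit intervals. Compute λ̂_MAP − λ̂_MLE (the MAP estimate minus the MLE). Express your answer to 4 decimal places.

Σxᵢ = 47. Posterior is Gamma(53, 13); MAP = (53−1)/13 = 52/13 ≈ 4.00000.
MLE = x̄ = 47/7 ≈ 6.71429.
Difference = 52/13 − 47/7 = -19/7 ≈ -2.7143.

MAP − MLE = -2.7143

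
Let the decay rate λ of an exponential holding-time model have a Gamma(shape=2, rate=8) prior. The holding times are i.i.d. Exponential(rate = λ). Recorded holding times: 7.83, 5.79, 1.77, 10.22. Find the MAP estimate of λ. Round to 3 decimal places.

λ̂_MAP = 0.149

The Exponential(rate=λ) likelihood is ∝ λ^n e^(−λΣtᵢ). Here n = 4 and Σtᵢ = 7.83 + 5.79 + 1.77 + 10.22 = 25.61.
Posterior ∝ λe^(−8λ) · λ^4e^(−25.61λ) = λ^5e^(−33.61λ), i.e. Gamma(6, 33.61).
Mode = (a−1)/b = 5/33.61 ≈ 0.149.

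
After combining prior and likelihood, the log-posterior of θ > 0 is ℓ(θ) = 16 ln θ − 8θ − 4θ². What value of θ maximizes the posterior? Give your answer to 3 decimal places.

θ̂_MAP = 1.000

ℓ'(θ) = 16/θ − 8 − 8θ. Setting this to zero and multiplying by θ: 8θ² + 8θ − 16 = 0.
θ = (−8 + √(8² + 4·8·16)) / (2·8) = (−8 + √576) / 16 = (−8 + 24)/16 = 1.
ℓ''(θ) = −16/θ² − 8 < 0, confirming a maximum.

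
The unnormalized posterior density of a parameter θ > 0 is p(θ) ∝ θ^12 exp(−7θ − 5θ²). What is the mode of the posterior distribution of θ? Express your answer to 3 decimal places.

θ̂_MAP = 0.800

ℓ'(θ) = 12/θ − 7 − 10θ. Setting this to zero and multiplying by θ: 10θ² + 7θ − 12 = 0.
θ = (−7 + √(7² + 4·10·12)) / (2·10) = (−7 + √529) / 20 = (−7 + 23)/20 = 4/5.
ℓ''(θ) = −12/θ² − 10 < 0, confirming a maximum.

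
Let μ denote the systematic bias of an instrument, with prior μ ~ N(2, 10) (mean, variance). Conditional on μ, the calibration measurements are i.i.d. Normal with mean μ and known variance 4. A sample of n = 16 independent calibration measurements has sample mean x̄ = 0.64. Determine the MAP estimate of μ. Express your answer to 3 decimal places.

n = 16, x̄ = 0.64.
For a Normal prior and Normal likelihood with known variance, the posterior is Normal; its mode equals its mean, the precision-weighted average.
Prior precision 1/σ₀² = 1/10 = 0.1; data precision n/σ² = 16/4 = 4.
μ̂ = (0.1·2 + 4·0.64) / (0.1 + 4) = 2.76/4.1 = 138/205 ≈ 0.673.

μ̂_MAP = 0.673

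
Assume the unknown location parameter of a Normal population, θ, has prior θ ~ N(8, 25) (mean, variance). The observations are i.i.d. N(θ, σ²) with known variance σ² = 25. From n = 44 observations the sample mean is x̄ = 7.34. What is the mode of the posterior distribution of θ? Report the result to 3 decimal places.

n = 44, x̄ = 7.34.
For a Normal prior and Normal likelihood with known variance, the posterior is Normal; its mode equals its mean, the precision-weighted average.
Prior precision 1/σ₀² = 1/25 = 0.04; data precision n/σ² = 44/25 = 1.76.
θ̂ = (0.04·8 + 1.76·7.34) / (0.04 + 1.76) = 13.2384/1.8 = 2758/375 ≈ 7.355.

θ̂_MAP = 7.355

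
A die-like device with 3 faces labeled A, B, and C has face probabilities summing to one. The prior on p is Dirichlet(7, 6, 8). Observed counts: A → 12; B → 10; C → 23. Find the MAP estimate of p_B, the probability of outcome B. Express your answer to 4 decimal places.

MAP estimate of p_B = 0.2381

The posterior is Dirichlet(αᵢ + nᵢ) = Dirichlet(19, 16, 31).
For a Dirichlet(a₁,…,a_K) with all aᵢ > 1, the mode has j-th component (aⱼ − 1)/(Σaᵢ − K).
Here Σaᵢ = 66 and K = 3, so p_B = (16 − 1)/(66 − 3) = 15/63 ≈ 0.2381.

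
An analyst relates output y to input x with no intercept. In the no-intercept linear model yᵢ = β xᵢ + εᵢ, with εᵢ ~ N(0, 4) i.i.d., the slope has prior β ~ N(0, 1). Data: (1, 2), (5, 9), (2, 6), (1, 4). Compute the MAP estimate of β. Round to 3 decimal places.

log p(β | y) = −Σ(yᵢ − βxᵢ)²/(2·4) − β²/(2·1) + const.
Setting the derivative to zero: Σxᵢ(yᵢ − βxᵢ)/4 − β/1 = 0, so β = Σxᵢyᵢ / (Σxᵢ² + σ²/τ²).
Σxᵢyᵢ = 1·2 + 5·9 + 2·6 + 1·4 = 63; Σxᵢ² = 31; σ²/τ² = 4.
β̂_MAP = 63 / (31 + 4) = 63/35 ≈ 1.800.

β̂_MAP = 1.800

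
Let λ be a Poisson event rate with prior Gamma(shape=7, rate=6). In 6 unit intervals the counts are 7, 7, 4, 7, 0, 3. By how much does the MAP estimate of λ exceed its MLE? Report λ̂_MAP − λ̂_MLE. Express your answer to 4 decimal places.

MAP − MLE = -1.8333

Σxᵢ = 28. Posterior is Gamma(35, 12); MAP = (35−1)/12 = 34/12 ≈ 2.83333.
MLE = x̄ = 28/6 ≈ 4.66667.
Difference = 34/12 − 28/6 = -11/6 ≈ -1.8333.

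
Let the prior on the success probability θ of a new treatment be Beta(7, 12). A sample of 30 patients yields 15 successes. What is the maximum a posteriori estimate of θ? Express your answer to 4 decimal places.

Prior: Beta(7, 12).
Data: 15 successes in 30 trials. The binomial likelihood contributes θ^15(1−θ)^15, so the posterior is Beta(7+15, 12+15) = Beta(22, 27).
For Beta(a, b) with a, b > 1 the mode is (a−1)/(a+b−2) = 21/47 ≈ 0.4468.

θ̂_MAP = 0.4468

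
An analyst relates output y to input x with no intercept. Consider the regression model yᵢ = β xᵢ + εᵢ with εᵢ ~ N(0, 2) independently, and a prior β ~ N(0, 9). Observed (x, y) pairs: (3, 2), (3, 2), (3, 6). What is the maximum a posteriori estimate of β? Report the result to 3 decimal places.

β̂_MAP = 1.102

log p(β | y) = −Σ(yᵢ − βxᵢ)²/(2·2) − β²/(2·9) + const.
Setting the derivative to zero: Σxᵢ(yᵢ − βxᵢ)/2 − β/9 = 0, so β = Σxᵢyᵢ / (Σxᵢ² + σ²/τ²).
Σxᵢyᵢ = 3·2 + 3·2 + 3·6 = 30; Σxᵢ² = 27; σ²/τ² = 2/9.
β̂_MAP = 30 / (27 + 2/9) = 30/(245/9) = 54/49 ≈ 1.102.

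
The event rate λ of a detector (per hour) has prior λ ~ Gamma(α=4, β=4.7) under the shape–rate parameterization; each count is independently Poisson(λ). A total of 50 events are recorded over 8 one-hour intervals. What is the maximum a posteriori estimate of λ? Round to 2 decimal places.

λ̂_MAP = 4.17

Σxᵢ = 50, n = 8.
Posterior ∝ λ^3e^(−4.7λ) · λ^50e^(−8λ) = λ^53e^(−12.7λ), i.e. Gamma(shape=54, rate=12.7).
The mode of a Gamma(a, b) with a ≥ 1 (shape–rate) is (a−1)/b = 53/12.7 ≈ 4.17.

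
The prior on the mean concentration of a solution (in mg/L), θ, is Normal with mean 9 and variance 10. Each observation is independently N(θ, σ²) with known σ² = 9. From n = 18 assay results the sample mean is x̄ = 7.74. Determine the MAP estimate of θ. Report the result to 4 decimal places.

θ̂_MAP = 7.8000

n = 18, x̄ = 7.74.
For a Normal prior and Normal likelihood with known variance, the posterior is Normal; its mode equals its mean, the precision-weighted average.
Prior precision 1/σ₀² = 1/10 = 0.1; data precision n/σ² = 18/9 = 2.
θ̂ = (0.1·9 + 2·7.74) / (0.1 + 2) = 16.38/2.1 = 7.8000.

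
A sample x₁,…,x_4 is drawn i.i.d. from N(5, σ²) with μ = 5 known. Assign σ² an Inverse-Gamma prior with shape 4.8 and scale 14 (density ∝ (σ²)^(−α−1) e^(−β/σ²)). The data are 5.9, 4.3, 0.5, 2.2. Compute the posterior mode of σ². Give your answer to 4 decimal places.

Sum of squared deviations about the known mean: SS = (5.9−5)² + (4.3−5)² + (0.5−5)² + (2.2−5)² = 29.39.
The Normal likelihood contributes (σ²)^(−n/2) exp(−SS/(2σ²)), so the posterior is Inverse-Gamma(α + n/2, β + SS/2) = Inverse-Gamma(6.8, 28.695).
The mode of Inverse-Gamma(a, b) is b/(a+1) = 28.695/7.8 ≈ 3.6788.

σ̂²_MAP = 3.6788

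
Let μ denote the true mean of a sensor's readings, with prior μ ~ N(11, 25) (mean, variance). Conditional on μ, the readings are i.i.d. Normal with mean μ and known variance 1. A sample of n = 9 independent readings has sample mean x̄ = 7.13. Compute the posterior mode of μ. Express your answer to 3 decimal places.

n = 9, x̄ = 7.13.
For a Normal prior and Normal likelihood with known variance, the posterior is Normal; its mode equals its mean, the precision-weighted average.
Prior precision 1/σ₀² = 1/25 = 0.04; data precision n/σ² = 9/1 = 9.
μ̂ = (0.04·11 + 9·7.13) / (0.04 + 9) = 64.61/9.04 = 6461/904 ≈ 7.147.

μ̂_MAP = 7.147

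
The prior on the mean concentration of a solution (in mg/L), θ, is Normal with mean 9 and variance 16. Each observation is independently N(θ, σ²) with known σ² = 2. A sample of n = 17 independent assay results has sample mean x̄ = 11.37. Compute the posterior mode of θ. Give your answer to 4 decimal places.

θ̂_MAP = 11.3527

n = 17, x̄ = 11.37.
For a Normal prior and Normal likelihood with known variance, the posterior is Normal; its mode equals its mean, the precision-weighted average.
Prior precision 1/σ₀² = 1/16 = 0.0625; data precision n/σ² = 17/2 = 8.5.
θ̂ = (0.0625·9 + 8.5·11.37) / (0.0625 + 8.5) = 97.2075/8.5625 = 38883/3425 ≈ 11.3527.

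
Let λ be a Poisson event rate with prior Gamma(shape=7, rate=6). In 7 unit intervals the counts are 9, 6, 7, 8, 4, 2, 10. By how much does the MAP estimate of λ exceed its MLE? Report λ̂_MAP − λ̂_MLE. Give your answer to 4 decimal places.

MAP − MLE = -2.5714

Σxᵢ = 46. Posterior is Gamma(53, 13); MAP = (53−1)/13 = 52/13 ≈ 4.00000.
MLE = x̄ = 46/7 ≈ 6.57143.
Difference = 52/13 − 46/7 = -18/7 ≈ -2.5714.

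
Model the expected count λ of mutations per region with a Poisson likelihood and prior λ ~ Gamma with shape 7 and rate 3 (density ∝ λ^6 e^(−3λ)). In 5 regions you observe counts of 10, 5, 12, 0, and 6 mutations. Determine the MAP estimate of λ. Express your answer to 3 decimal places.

Σxᵢ = 10+5+12+0+6 = 33, with n = 5.
Posterior ∝ λ^6e^(−3λ) · λ^33e^(−5λ) = λ^39e^(−8λ), i.e. Gamma(shape=40, rate=8).
The mode of a Gamma(a, b) with a ≥ 1 (shape–rate) is (a−1)/b = 39/8 ≈ 4.875.

λ̂_MAP = 4.875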